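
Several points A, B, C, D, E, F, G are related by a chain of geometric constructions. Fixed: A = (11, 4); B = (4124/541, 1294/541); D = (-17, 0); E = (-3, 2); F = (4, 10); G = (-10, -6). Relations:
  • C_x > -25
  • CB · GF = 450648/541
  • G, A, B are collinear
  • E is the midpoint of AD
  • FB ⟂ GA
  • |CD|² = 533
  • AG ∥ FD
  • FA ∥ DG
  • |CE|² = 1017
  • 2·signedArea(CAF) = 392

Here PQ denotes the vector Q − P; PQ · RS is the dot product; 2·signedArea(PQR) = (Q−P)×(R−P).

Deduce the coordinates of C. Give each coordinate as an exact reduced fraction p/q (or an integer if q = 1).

1. C_x = -24  [2·signedArea(CAF) = 392 ∩ CB · GF = 450648/541]
2. C_y = -22  [2·signedArea(CAF) = 392 ∩ CB · GF = 450648/541]
   → C = (-24, -22)

C = (-24, -22)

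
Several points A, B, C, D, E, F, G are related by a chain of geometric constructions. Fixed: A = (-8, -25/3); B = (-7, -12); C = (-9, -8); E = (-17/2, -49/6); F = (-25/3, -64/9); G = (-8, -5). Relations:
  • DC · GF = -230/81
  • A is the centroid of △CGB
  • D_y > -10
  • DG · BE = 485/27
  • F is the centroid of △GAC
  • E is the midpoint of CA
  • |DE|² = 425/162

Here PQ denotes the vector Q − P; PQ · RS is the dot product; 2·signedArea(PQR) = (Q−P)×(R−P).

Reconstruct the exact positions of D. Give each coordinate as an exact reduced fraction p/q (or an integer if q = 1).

1. D_x = -23/3  [DG · BE = 485/27 ∩ DC · GF = -230/81]
2. D_y = -86/9  [DG · BE = 485/27 ∩ DC · GF = -230/81]
   → D = (-23/3, -86/9)

D = (-23/3, -86/9)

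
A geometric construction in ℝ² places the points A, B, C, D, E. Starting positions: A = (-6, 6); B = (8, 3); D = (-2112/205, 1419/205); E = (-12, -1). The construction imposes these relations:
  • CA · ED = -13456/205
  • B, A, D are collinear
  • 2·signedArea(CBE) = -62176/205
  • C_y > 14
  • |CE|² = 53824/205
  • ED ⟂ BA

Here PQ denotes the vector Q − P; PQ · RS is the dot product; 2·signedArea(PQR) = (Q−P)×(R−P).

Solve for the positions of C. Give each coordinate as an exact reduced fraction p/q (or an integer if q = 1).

1. C_x = -1764/205  [2·signedArea(CBE) = -62176/205 ∩ CA · ED = -13456/205]
2. C_y = 3043/205  [2·signedArea(CBE) = -62176/205 ∩ CA · ED = -13456/205]
   → C = (-1764/205, 3043/205)

C = (-1764/205, 3043/205)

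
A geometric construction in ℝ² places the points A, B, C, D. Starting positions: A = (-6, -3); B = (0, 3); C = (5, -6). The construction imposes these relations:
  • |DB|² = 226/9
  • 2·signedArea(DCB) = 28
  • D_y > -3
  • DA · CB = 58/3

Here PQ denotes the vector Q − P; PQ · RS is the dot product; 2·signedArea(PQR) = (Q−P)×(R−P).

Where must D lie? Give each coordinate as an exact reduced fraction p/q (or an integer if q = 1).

D = (-1/3, -2)

1. D_x = -1/3  [DA · CB = 58/3 ∩ 2·signedArea(DCB) = 28]
2. D_y = -2  [DA · CB = 58/3 ∩ 2·signedArea(DCB) = 28]
   → D = (-1/3, -2)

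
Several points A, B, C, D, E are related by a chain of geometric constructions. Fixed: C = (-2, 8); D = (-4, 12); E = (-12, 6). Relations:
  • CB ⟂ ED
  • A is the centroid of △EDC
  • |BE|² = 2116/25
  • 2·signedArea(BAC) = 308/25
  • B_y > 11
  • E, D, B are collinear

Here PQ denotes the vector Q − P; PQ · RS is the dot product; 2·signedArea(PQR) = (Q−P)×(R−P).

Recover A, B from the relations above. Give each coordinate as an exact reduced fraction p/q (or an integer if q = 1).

A = (-6, 26/3)
B = (-116/25, 288/25)

1. A_x = -6  [A is the centroid of △EDC]
2. A_y = 26/3  [A is the centroid of △EDC]
   → A = (-6, 26/3)
3. B_x = -116/25  [E, D, B are collinear ∩ CB ⟂ ED]
4. B_y = 288/25  [E, D, B are collinear ∩ CB ⟂ ED]
   → B = (-116/25, 288/25)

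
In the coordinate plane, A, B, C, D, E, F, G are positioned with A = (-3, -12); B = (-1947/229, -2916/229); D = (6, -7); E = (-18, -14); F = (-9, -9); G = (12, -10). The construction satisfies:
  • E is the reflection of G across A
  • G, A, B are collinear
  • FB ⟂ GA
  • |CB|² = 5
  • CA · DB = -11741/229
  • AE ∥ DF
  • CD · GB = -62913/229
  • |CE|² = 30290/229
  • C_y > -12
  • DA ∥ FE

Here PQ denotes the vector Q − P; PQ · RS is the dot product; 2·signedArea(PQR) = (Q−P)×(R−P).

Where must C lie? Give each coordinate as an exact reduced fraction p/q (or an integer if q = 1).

C = (-1565/229, -2575/229)

1. C_x = -1565/229  [CA · DB = -11741/229 ∩ CD · GB = -62913/229]
2. C_y = -2575/229  [CA · DB = -11741/229 ∩ CD · GB = -62913/229]
   → C = (-1565/229, -2575/229)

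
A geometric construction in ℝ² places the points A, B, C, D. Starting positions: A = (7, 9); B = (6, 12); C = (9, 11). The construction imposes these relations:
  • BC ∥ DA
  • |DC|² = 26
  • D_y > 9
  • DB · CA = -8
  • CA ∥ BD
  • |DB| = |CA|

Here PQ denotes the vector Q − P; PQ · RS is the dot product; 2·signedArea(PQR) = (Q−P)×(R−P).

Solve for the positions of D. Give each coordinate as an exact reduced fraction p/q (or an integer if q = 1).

D = (4, 10)

1. D_x = 4  [BC ∥ DA ∩ CA ∥ BD]
2. D_y = 10  [BC ∥ DA ∩ CA ∥ BD]
   → D = (4, 10)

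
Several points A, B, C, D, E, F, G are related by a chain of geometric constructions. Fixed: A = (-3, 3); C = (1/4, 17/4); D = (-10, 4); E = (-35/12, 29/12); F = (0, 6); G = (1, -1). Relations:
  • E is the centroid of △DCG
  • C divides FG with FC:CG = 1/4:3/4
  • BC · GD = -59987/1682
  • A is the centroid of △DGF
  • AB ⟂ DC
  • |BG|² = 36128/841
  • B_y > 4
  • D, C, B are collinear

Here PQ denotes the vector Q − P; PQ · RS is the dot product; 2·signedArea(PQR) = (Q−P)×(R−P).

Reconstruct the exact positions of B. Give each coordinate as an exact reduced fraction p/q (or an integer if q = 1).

B = (-2547/841, 3507/841)

1. B_x = -2547/841  [D, C, B are collinear ∩ AB ⟂ DC]
2. B_y = 3507/841  [D, C, B are collinear ∩ AB ⟂ DC]
   → B = (-2547/841, 3507/841)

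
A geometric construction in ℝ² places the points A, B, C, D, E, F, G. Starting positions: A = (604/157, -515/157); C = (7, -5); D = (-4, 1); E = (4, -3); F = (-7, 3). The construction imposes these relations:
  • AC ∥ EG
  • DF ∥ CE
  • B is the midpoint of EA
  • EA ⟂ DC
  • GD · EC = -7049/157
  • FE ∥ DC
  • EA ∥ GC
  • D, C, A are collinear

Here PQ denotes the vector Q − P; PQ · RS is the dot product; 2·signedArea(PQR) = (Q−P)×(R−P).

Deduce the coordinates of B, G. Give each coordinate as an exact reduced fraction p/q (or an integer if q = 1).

B = (616/157, -493/157)
G = (1123/157, -741/157)

1. B_x = 616/157  [B is the midpoint of EA]
2. B_y = -493/157  [B is the midpoint of EA]
   → B = (616/157, -493/157)
3. G_x = 1123/157  [EA ∥ GC ∩ AC ∥ EG]
4. G_y = -741/157  [EA ∥ GC ∩ AC ∥ EG]
   → G = (1123/157, -741/157)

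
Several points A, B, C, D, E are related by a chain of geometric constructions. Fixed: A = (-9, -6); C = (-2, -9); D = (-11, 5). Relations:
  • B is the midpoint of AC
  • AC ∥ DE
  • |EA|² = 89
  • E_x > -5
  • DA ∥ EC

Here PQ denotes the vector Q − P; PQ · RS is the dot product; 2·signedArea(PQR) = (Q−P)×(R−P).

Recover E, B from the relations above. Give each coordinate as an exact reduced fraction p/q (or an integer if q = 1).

B = (-11/2, -15/2)
E = (-4, 2)

1. E_x = -4  [DA ∥ EC ∩ AC ∥ DE]
2. E_y = 2  [DA ∥ EC ∩ AC ∥ DE]
   → E = (-4, 2)
3. B_x = -11/2  [B is the midpoint of AC]
4. B_y = -15/2  [B is the midpoint of AC]
   → B = (-11/2, -15/2)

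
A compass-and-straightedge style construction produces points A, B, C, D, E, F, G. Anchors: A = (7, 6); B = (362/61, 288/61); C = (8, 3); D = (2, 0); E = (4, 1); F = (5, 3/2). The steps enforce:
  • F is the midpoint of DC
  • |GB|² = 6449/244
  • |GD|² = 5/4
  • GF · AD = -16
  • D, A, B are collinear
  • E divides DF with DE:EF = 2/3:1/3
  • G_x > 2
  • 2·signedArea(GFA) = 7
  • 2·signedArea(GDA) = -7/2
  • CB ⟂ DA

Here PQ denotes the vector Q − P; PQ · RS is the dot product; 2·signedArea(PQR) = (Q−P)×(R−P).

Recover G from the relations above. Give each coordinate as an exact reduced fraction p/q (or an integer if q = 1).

1. G_x = 3  [2·signedArea(GFA) = 7 ∩ GF · AD = -16]
2. G_y = 1/2  [2·signedArea(GFA) = 7 ∩ GF · AD = -16]
   → G = (3, 1/2)

G = (3, 1/2)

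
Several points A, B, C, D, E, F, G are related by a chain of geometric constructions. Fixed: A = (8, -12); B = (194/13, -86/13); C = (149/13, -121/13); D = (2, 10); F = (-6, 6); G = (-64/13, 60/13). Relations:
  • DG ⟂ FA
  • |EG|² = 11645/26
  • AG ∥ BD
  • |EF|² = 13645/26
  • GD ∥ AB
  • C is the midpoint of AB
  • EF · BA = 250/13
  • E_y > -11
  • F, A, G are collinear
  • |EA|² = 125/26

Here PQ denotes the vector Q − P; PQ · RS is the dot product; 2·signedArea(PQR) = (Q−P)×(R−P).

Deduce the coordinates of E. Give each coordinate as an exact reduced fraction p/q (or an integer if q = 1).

1. E_x = 253/26  [line 90/13·x + 70/13·y + -10 = 0 ∩ |EA|² = 125/26]
2. E_y = -277/26  [line 90/13·x + 70/13·y + -10 = 0 ∩ |EA|² = 125/26]
   → E = (253/26, -277/26)

E = (253/26, -277/26)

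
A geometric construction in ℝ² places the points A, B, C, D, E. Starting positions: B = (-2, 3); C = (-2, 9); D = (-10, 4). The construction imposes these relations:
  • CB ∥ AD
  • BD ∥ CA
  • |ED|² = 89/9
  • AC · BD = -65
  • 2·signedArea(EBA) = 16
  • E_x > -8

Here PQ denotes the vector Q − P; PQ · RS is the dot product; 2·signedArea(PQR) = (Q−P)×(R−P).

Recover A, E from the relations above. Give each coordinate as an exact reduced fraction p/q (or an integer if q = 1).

1. A_x = -10  [CB ∥ AD ∩ BD ∥ CA]
2. A_y = 10  [CB ∥ AD ∩ BD ∥ CA]
   → A = (-10, 10)
3. E_x = -22/3  [line -7·x + -8·y + -6 = 0 ∩ |ED|² = 89/9]
4. E_y = 17/3  [line -7·x + -8·y + -6 = 0 ∩ |ED|² = 89/9]
   → E = (-22/3, 17/3)

A = (-10, 10)
E = (-22/3, 17/3)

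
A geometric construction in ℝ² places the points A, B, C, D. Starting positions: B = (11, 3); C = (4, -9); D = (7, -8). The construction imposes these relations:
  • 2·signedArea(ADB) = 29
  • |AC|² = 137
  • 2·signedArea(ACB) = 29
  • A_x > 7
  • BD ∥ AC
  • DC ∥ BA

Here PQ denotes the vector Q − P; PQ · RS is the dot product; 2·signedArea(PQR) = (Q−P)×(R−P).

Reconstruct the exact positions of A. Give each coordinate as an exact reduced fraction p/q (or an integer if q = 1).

1. A_x = 8  [BD ∥ AC ∩ DC ∥ BA]
2. A_y = 2  [BD ∥ AC ∩ DC ∥ BA]
   → A = (8, 2)

A = (8, 2)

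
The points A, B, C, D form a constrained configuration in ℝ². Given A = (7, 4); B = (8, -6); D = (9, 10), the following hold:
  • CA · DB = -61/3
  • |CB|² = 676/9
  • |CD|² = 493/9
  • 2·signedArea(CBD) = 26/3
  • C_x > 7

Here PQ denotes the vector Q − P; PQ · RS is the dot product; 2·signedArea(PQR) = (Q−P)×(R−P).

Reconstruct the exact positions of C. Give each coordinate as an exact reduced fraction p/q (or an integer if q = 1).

1. C_x = 8  [2·signedArea(CBD) = 26/3 ∩ CA · DB = -61/3]
2. C_y = 8/3  [2·signedArea(CBD) = 26/3 ∩ CA · DB = -61/3]
   → C = (8, 8/3)

C = (8, 8/3)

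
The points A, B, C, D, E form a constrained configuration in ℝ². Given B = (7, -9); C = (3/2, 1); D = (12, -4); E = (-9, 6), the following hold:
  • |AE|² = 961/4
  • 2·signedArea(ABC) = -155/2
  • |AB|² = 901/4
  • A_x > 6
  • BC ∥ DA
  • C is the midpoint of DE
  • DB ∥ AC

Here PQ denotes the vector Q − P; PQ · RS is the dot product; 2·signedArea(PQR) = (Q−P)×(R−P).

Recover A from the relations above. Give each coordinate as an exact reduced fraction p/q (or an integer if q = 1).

A = (13/2, 6)

1. A_x = 13/2  [DB ∥ AC ∩ BC ∥ DA]
2. A_y = 6  [DB ∥ AC ∩ BC ∥ DA]
   → A = (13/2, 6)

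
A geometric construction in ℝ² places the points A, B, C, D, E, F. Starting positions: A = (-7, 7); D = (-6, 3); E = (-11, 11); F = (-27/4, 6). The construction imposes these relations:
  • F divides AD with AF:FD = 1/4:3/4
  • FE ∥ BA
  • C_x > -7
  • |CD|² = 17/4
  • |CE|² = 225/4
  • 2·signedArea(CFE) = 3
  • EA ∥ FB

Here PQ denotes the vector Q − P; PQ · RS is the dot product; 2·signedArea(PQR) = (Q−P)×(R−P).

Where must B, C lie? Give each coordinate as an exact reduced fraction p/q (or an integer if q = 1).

B = (-11/4, 2)
C = (-13/2, 5)

1. B_x = -11/4  [FE ∥ BA ∩ EA ∥ FB]
2. B_y = 2  [FE ∥ BA ∩ EA ∥ FB]
   → B = (-11/4, 2)
3. C_x = -13/2  [line -5·x + -17/4·y + -45/4 = 0 ∩ |CE|² = 225/4]
4. C_y = 5  [line -5·x + -17/4·y + -45/4 = 0 ∩ |CE|² = 225/4]
   → C = (-13/2, 5)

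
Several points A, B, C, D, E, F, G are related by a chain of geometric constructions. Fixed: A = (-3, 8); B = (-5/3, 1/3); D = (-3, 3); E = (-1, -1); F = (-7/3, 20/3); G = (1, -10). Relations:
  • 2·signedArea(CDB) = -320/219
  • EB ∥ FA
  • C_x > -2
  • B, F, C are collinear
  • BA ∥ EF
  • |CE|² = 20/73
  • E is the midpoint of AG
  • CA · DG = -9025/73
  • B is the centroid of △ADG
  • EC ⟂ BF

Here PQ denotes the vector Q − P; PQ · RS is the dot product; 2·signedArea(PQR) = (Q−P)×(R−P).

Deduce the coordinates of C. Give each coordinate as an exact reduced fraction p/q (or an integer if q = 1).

C = (-111/73, -77/73)

1. C_x = -111/73  [B, F, C are collinear ∩ EC ⟂ BF]
2. C_y = -77/73  [B, F, C are collinear ∩ EC ⟂ BF]
   → C = (-111/73, -77/73)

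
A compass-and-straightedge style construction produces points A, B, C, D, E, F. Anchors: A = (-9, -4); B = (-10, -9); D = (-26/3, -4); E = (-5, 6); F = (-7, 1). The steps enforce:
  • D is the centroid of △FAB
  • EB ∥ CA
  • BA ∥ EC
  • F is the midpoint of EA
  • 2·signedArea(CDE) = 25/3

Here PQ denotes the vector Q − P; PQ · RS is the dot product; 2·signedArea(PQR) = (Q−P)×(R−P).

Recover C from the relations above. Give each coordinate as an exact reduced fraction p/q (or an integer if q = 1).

C = (-4, 11)

1. C_x = -4  [EB ∥ CA ∩ BA ∥ EC]
2. C_y = 11  [EB ∥ CA ∩ BA ∥ EC]
   → C = (-4, 11)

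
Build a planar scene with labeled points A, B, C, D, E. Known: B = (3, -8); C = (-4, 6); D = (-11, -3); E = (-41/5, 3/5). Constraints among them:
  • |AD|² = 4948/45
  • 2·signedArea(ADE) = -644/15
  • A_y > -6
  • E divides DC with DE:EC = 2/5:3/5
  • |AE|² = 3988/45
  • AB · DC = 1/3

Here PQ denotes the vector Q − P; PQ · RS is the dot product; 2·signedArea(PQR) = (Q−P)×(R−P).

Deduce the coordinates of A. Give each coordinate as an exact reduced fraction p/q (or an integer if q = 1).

A = (-11/15, -77/15)

1. A_x = -11/15  [2·signedArea(ADE) = -644/15 ∩ AB · DC = 1/3]
2. A_y = -77/15  [2·signedArea(ADE) = -644/15 ∩ AB · DC = 1/3]
   → A = (-11/15, -77/15)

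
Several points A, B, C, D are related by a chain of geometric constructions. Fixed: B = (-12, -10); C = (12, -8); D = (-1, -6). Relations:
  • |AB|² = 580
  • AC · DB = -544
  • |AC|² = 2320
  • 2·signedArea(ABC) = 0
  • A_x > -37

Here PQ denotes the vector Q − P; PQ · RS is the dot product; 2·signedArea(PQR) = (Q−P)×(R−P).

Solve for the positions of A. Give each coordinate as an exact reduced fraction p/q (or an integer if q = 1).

1. A_x = -36  [2·signedArea(ABC) = 0 ∩ AC · DB = -544]
2. A_y = -12  [2·signedArea(ABC) = 0 ∩ AC · DB = -544]
   → A = (-36, -12)

A = (-36, -12)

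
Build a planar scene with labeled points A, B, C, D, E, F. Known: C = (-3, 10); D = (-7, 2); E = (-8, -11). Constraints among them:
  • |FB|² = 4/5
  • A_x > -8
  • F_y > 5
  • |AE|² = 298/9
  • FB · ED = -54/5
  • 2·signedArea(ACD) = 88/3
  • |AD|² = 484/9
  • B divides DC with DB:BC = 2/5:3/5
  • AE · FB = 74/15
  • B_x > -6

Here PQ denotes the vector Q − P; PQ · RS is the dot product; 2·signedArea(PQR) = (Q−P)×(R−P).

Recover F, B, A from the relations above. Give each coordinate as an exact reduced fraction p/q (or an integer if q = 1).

A = (-7, -16/3)
B = (-27/5, 26/5)
F = (-5, 6)

1. B_x = -27/5  [B divides DC with DB:BC = 2/5:3/5]
2. B_y = 26/5  [B divides DC with DB:BC = 2/5:3/5]
   → B = (-27/5, 26/5)
3. A_x = -7  [line 8·x + -4·y + 104/3 = 0 ∩ |AE|² = 298/9]
4. A_y = -16/3  [line 8·x + -4·y + 104/3 = 0 ∩ |AE|² = 298/9]
   → A = (-7, -16/3)
5. F_x = -5  [FB · ED = -54/5 ∩ AE · FB = 74/15]
6. F_y = 6  [FB · ED = -54/5 ∩ AE · FB = 74/15]
   → F = (-5, 6)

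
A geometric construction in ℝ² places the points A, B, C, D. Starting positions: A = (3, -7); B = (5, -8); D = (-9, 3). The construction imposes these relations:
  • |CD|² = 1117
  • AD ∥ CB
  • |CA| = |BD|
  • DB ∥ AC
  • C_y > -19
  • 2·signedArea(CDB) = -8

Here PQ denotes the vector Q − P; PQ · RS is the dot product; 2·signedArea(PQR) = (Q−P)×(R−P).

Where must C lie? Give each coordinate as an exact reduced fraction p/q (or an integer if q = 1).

1. C_x = 17  [AD ∥ CB ∩ DB ∥ AC]
2. C_y = -18  [AD ∥ CB ∩ DB ∥ AC]
   → C = (17, -18)

C = (17, -18)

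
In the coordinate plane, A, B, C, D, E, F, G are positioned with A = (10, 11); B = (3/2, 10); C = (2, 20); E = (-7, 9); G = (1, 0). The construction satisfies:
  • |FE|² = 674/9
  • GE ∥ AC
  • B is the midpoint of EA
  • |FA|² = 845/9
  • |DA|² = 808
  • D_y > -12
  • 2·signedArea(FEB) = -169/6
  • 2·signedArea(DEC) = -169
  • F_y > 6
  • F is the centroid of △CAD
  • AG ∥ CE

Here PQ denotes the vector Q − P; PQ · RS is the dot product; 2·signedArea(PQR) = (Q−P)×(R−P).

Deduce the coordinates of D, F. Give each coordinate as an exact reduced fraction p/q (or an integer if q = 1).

1. F_x = 4/3  [line -1·x + 17/2·y + -166/3 = 0 ∩ |FE|² = 674/9]
2. F_y = 20/3  [line -1·x + 17/2·y + -166/3 = 0 ∩ |FE|² = 674/9]
   → F = (4/3, 20/3)
3. D_x = -8  [2·signedArea(DEC) = -169 ∩ F is the centroid of △CAD]
4. D_y = -11  [2·signedArea(DEC) = -169 ∩ F is the centroid of △CAD]
   → D = (-8, -11)

D = (-8, -11)
F = (4/3, 20/3)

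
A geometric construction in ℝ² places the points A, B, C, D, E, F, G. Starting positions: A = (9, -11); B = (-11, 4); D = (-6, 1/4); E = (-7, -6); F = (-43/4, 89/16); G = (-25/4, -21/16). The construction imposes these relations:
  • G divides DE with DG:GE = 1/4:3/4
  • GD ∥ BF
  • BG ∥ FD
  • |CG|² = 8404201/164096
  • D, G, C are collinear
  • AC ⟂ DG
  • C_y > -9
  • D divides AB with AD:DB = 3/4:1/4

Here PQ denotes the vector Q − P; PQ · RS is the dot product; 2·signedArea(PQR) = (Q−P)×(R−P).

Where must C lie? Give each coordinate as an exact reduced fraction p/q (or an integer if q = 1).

C = (-4731/641, -5371/641)

1. C_x = -4731/641  [D, G, C are collinear ∩ AC ⟂ DG]
2. C_y = -5371/641  [D, G, C are collinear ∩ AC ⟂ DG]
   → C = (-4731/641, -5371/641)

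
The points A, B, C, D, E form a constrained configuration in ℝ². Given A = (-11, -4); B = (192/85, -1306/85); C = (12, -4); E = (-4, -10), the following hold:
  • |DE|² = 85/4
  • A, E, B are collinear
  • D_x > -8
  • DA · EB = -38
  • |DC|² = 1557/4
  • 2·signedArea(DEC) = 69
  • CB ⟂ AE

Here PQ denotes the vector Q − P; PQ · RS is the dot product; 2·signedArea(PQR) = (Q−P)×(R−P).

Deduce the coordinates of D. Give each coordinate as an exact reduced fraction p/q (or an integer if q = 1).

D = (-15/2, -7)

1. D_x = -15/2  [DA · EB = -38 ∩ 2·signedArea(DEC) = 69]
2. D_y = -7  [DA · EB = -38 ∩ 2·signedArea(DEC) = 69]
   → D = (-15/2, -7)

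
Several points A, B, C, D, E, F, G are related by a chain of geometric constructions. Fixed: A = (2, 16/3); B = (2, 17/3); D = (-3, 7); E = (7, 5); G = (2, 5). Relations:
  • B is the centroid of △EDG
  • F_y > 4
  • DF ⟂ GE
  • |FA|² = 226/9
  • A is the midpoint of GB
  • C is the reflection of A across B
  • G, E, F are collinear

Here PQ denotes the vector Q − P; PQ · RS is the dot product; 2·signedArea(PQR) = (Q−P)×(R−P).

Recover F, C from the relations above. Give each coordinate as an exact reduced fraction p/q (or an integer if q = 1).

1. F_x = -3  [G, E, F are collinear ∩ DF ⟂ GE]
2. F_y = 5  [G, E, F are collinear ∩ DF ⟂ GE]
   → F = (-3, 5)
3. C_x = 2  [C is the reflection of A across B]
4. C_y = 6  [C is the reflection of A across B]
   → C = (2, 6)

C = (2, 6)
F = (-3, 5)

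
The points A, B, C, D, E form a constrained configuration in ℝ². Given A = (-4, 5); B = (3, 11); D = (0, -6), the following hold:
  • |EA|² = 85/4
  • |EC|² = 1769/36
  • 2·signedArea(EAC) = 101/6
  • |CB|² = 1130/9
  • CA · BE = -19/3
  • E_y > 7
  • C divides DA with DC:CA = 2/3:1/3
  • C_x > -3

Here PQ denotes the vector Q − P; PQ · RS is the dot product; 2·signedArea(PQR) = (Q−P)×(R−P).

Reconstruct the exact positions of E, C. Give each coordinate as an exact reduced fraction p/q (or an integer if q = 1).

C = (-8/3, 4/3)
E = (-1/2, 8)

1. C_x = -8/3  [C divides DA with DC:CA = 2/3:1/3]
2. C_y = 4/3  [C divides DA with DC:CA = 2/3:1/3]
   → C = (-8/3, 4/3)
3. E_x = -1/2  [2·signedArea(EAC) = 101/6 ∩ CA · BE = -19/3]
4. E_y = 8  [2·signedArea(EAC) = 101/6 ∩ CA · BE = -19/3]
   → E = (-1/2, 8)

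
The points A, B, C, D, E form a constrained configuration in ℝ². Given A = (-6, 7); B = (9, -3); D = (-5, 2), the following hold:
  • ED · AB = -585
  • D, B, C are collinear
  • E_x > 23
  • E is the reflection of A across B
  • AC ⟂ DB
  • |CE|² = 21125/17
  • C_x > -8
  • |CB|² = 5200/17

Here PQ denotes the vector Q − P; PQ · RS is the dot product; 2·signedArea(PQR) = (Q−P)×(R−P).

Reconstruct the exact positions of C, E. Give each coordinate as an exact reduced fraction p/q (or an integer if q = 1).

C = (-127/17, 49/17)
E = (24, -13)

1. C_x = -127/17  [D, B, C are collinear ∩ AC ⟂ DB]
2. C_y = 49/17  [D, B, C are collinear ∩ AC ⟂ DB]
   → C = (-127/17, 49/17)
3. E_x = 24  [E is the reflection of A across B]
4. E_y = -13  [E is the reflection of A across B]
   → E = (24, -13)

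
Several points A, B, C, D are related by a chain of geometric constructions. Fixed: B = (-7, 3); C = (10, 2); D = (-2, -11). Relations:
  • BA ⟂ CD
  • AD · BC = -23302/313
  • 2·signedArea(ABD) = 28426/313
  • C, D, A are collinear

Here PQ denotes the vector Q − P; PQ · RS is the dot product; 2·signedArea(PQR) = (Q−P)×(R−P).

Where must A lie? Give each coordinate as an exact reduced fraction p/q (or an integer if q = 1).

1. A_x = 838/313  [C, D, A are collinear ∩ BA ⟂ CD]
2. A_y = -1857/313  [C, D, A are collinear ∩ BA ⟂ CD]
   → A = (838/313, -1857/313)

A = (838/313, -1857/313)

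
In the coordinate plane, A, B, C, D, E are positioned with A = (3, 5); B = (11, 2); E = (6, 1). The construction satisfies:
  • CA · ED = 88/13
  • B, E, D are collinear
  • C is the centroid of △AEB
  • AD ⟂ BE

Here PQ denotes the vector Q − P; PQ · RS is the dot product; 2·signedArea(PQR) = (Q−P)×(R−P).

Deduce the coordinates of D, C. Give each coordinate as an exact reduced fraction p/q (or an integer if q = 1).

1. D_x = 101/26  [B, E, D are collinear ∩ AD ⟂ BE]
2. D_y = 15/26  [B, E, D are collinear ∩ AD ⟂ BE]
   → D = (101/26, 15/26)
3. C_x = 20/3  [C is the centroid of △AEB]
4. C_y = 8/3  [C is the centroid of △AEB]
   → C = (20/3, 8/3)

C = (20/3, 8/3)
D = (101/26, 15/26)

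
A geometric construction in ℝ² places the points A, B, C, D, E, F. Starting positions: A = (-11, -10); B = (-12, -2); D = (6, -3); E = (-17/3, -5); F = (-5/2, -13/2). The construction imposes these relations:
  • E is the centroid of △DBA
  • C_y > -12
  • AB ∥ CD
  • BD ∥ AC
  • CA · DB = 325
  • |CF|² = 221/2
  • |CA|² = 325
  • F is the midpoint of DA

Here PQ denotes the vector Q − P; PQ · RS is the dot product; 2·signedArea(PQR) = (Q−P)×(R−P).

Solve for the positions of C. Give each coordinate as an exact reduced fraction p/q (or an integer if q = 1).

C = (7, -11)

1. C_x = 7  [AB ∥ CD ∩ BD ∥ AC]
2. C_y = -11  [AB ∥ CD ∩ BD ∥ AC]
   → C = (7, -11)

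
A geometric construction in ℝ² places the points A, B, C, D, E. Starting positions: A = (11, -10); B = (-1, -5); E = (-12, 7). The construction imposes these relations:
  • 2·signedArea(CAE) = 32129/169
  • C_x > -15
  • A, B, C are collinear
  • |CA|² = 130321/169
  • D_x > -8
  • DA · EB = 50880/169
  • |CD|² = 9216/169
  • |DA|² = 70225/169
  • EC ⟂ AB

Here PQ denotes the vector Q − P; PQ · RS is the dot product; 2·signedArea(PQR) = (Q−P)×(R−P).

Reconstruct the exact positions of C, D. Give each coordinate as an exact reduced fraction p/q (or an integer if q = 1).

1. C_x = -2473/169  [A, B, C are collinear ∩ EC ⟂ AB]
2. C_y = 115/169  [A, B, C are collinear ∩ EC ⟂ AB]
   → C = (-2473/169, 115/169)
3. D_x = -1321/169  [line -11·x + 12·y + -10151/169 = 0 ∩ |CD|² = 9216/169]
4. D_y = -365/169  [line -11·x + 12·y + -10151/169 = 0 ∩ |CD|² = 9216/169]
   → D = (-1321/169, -365/169)

C = (-2473/169, 115/169)
D = (-1321/169, -365/169)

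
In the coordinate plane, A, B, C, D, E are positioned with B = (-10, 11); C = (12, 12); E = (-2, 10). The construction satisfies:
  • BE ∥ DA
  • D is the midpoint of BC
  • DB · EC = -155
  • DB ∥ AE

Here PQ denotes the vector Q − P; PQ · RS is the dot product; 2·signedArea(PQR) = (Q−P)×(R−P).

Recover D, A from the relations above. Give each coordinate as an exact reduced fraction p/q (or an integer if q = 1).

1. D_x = 1  [D is the midpoint of BC]
2. D_y = 23/2  [D is the midpoint of BC]
   → D = (1, 23/2)
3. A_x = 9  [DB ∥ AE ∩ BE ∥ DA]
4. A_y = 21/2  [DB ∥ AE ∩ BE ∥ DA]
   → A = (9, 21/2)

A = (9, 21/2)
D = (1, 23/2)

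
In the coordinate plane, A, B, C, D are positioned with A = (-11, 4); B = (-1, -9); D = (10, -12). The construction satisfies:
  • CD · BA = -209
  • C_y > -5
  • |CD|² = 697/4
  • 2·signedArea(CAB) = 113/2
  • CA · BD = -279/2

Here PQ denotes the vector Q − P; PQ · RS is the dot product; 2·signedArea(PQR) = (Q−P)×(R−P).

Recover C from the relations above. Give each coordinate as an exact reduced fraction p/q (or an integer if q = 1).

1. C_x = -1/2  [2·signedArea(CAB) = 113/2 ∩ CD · BA = -209]
2. C_y = -4  [2·signedArea(CAB) = 113/2 ∩ CD · BA = -209]
   → C = (-1/2, -4)

C = (-1/2, -4)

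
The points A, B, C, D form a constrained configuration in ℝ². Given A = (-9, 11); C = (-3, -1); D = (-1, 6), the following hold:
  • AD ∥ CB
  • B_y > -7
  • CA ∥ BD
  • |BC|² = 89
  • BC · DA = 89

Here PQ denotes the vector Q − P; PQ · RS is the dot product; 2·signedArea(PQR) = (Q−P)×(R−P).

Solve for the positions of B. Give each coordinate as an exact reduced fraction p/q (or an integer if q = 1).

1. B_x = 5  [CA ∥ BD ∩ AD ∥ CB]
2. B_y = -6  [CA ∥ BD ∩ AD ∥ CB]
   → B = (5, -6)

B = (5, -6)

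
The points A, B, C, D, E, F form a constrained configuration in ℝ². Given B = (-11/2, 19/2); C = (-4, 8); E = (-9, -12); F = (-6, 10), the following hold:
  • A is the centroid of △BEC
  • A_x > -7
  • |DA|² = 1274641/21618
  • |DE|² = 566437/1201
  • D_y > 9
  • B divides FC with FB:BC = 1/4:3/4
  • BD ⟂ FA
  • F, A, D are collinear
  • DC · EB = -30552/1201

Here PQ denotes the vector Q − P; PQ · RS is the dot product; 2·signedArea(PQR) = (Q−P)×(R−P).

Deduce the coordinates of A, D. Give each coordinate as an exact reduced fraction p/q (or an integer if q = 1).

A = (-37/6, 11/6)
D = (-7218/1201, 11422/1201)

1. A_x = -37/6  [A is the centroid of △BEC]
2. A_y = 11/6  [A is the centroid of △BEC]
   → A = (-37/6, 11/6)
3. D_x = -7218/1201  [F, A, D are collinear ∩ BD ⟂ FA]
4. D_y = 11422/1201  [F, A, D are collinear ∩ BD ⟂ FA]
   → D = (-7218/1201, 11422/1201)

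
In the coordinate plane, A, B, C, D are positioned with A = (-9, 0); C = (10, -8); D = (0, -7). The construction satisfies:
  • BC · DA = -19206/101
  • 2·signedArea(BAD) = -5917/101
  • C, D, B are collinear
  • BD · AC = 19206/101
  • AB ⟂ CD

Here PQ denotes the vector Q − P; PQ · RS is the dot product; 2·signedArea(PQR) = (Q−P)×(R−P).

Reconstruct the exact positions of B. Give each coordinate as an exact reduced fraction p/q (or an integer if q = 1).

1. B_x = -970/101  [C, D, B are collinear ∩ AB ⟂ CD]
2. B_y = -610/101  [C, D, B are collinear ∩ AB ⟂ CD]
   → B = (-970/101, -610/101)

B = (-970/101, -610/101)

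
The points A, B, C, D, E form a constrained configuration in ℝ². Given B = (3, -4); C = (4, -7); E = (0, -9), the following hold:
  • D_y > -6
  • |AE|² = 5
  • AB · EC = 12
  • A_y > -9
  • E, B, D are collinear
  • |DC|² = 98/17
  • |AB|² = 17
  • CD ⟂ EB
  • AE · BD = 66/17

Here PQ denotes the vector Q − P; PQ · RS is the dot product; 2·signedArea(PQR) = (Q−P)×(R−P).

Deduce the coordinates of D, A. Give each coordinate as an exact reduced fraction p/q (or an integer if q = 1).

A = (2, -8)
D = (33/17, -98/17)

1. D_x = 33/17  [E, B, D are collinear ∩ CD ⟂ EB]
2. D_y = -98/17  [E, B, D are collinear ∩ CD ⟂ EB]
   → D = (33/17, -98/17)
3. A_x = 2  [AB · EC = 12 ∩ AE · BD = 66/17]
4. A_y = -8  [AB · EC = 12 ∩ AE · BD = 66/17]
   → A = (2, -8)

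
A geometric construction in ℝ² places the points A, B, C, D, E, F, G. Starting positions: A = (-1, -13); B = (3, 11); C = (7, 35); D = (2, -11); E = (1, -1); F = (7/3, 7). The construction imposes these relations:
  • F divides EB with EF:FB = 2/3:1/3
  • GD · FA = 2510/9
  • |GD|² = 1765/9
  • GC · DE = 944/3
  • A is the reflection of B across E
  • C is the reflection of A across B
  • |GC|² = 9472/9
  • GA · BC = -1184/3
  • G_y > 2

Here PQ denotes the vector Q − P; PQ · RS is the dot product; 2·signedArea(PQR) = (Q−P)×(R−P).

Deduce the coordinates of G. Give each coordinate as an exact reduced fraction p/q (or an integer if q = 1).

G = (5/3, 3)

1. G_x = 5/3  [GD · FA = 2510/9 ∩ GC · DE = 944/3]
2. G_y = 3  [GD · FA = 2510/9 ∩ GC · DE = 944/3]
   → G = (5/3, 3)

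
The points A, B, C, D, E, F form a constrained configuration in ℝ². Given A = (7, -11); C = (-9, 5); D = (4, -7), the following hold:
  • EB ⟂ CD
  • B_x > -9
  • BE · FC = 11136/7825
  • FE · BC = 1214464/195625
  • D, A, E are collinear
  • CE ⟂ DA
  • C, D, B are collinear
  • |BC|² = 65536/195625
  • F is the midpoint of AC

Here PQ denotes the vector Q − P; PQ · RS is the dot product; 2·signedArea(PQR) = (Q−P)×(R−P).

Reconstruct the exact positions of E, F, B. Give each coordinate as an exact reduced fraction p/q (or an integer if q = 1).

B = (-67097/7825, 36053/7825)
E = (-161/25, 173/25)
F = (-1, -3)

1. E_x = -161/25  [D, A, E are collinear ∩ CE ⟂ DA]
2. E_y = 173/25  [D, A, E are collinear ∩ CE ⟂ DA]
   → E = (-161/25, 173/25)
3. F_x = -1  [F is the midpoint of AC]
4. F_y = -3  [F is the midpoint of AC]
   → F = (-1, -3)
5. B_x = -67097/7825  [C, D, B are collinear ∩ EB ⟂ CD]
6. B_y = 36053/7825  [C, D, B are collinear ∩ EB ⟂ CD]
   → B = (-67097/7825, 36053/7825)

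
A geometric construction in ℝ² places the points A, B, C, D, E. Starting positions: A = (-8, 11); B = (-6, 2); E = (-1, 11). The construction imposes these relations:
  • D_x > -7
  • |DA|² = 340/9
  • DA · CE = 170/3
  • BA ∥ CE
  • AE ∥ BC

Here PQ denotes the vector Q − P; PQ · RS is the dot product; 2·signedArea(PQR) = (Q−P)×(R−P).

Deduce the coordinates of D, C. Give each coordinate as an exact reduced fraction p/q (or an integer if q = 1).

1. C_x = 1  [BA ∥ CE ∩ AE ∥ BC]
2. C_y = 2  [BA ∥ CE ∩ AE ∥ BC]
   → C = (1, 2)
3. D_x = -20/3  [line 2·x + -9·y + 175/3 = 0 ∩ |DA|² = 340/9]
4. D_y = 5  [line 2·x + -9·y + 175/3 = 0 ∩ |DA|² = 340/9]
   → D = (-20/3, 5)

C = (1, 2)
D = (-20/3, 5)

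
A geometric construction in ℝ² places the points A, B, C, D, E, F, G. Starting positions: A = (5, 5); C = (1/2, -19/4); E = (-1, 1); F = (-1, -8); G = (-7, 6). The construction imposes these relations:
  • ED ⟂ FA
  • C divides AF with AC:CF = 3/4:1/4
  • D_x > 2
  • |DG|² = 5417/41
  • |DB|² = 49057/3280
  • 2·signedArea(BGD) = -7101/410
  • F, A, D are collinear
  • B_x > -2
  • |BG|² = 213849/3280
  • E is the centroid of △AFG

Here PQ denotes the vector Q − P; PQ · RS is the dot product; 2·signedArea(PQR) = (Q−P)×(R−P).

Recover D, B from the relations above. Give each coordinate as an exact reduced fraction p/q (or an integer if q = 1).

B = (-557/410, 183/820)
D = (497/205, -119/205)

1. D_x = 497/205  [F, A, D are collinear ∩ ED ⟂ FA]
2. D_y = -119/205  [F, A, D are collinear ∩ ED ⟂ FA]
   → D = (497/205, -119/205)
3. B_x = -557/410  [line 1349/205·x + 1932/205·y + 2803/410 = 0 ∩ |BG|² = 213849/3280]
4. B_y = 183/820  [line 1349/205·x + 1932/205·y + 2803/410 = 0 ∩ |BG|² = 213849/3280]
   → B = (-557/410, 183/820)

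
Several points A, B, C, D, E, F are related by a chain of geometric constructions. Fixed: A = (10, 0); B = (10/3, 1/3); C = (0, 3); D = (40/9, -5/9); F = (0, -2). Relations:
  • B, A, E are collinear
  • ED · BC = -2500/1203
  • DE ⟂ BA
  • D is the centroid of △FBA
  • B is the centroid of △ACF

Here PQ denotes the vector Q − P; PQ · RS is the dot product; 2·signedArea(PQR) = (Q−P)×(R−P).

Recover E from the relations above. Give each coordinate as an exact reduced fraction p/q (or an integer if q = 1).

1. E_x = 16190/3609  [B, A, E are collinear ∩ DE ⟂ BA]
2. E_y = 995/3609  [B, A, E are collinear ∩ DE ⟂ BA]
   → E = (16190/3609, 995/3609)

E = (16190/3609, 995/3609)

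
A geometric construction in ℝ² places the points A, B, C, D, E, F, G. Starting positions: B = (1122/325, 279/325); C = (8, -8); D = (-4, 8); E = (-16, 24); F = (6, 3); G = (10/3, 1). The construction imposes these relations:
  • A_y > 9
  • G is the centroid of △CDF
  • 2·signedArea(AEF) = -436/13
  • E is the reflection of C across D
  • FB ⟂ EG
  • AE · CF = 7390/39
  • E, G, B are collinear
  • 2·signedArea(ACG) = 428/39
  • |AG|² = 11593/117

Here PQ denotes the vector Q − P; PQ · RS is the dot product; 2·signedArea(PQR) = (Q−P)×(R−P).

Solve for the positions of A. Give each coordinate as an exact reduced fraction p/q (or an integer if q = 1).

1. A_x = -2128/975  [2·signedArea(AEF) = -436/13 ∩ AE · CF = 7390/39]
2. A_y = 3018/325  [2·signedArea(AEF) = -436/13 ∩ AE · CF = 7390/39]
   → A = (-2128/975, 3018/325)

A = (-2128/975, 3018/325)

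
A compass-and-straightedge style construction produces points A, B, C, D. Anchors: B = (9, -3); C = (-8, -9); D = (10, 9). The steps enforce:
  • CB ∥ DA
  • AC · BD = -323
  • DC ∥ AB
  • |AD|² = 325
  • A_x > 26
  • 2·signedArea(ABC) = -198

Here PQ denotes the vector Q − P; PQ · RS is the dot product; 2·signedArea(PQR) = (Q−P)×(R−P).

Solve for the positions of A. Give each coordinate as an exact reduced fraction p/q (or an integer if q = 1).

1. A_x = 27  [DC ∥ AB ∩ CB ∥ DA]
2. A_y = 15  [DC ∥ AB ∩ CB ∥ DA]
   → A = (27, 15)

A = (27, 15)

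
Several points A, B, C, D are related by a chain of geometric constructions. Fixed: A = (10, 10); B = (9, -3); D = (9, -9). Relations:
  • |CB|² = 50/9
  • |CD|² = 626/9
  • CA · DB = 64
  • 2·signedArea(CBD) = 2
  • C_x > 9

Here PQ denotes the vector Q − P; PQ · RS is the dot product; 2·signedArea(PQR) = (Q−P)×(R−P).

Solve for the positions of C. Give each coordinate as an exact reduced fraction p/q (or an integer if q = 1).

1. C_x = 28/3  [CA · DB = 64 ∩ 2·signedArea(CBD) = 2]
2. C_y = -2/3  [CA · DB = 64 ∩ 2·signedArea(CBD) = 2]
   → C = (28/3, -2/3)

C = (28/3, -2/3)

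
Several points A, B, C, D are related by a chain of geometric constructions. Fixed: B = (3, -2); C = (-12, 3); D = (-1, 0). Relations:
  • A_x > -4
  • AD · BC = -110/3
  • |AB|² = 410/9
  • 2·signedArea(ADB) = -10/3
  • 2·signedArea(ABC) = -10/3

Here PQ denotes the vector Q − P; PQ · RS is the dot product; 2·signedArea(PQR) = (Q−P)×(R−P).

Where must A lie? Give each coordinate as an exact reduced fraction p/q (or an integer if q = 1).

1. A_x = -10/3  [2·signedArea(ABC) = -10/3 ∩ 2·signedArea(ADB) = -10/3]
2. A_y = 1/3  [2·signedArea(ABC) = -10/3 ∩ 2·signedArea(ADB) = -10/3]
   → A = (-10/3, 1/3)

A = (-10/3, 1/3)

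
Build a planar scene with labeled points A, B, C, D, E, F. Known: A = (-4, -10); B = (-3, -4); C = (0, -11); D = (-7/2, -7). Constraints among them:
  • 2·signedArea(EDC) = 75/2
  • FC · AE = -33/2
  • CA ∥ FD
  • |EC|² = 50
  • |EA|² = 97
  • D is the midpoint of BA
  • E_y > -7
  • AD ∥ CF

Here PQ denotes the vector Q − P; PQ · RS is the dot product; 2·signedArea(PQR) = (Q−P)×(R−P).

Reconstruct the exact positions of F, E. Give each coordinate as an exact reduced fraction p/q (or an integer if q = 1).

E = (5, -6)
F = (1/2, -8)

1. F_x = 1/2  [CA ∥ FD ∩ AD ∥ CF]
2. F_y = -8  [CA ∥ FD ∩ AD ∥ CF]
   → F = (1/2, -8)
3. E_x = 5  [2·signedArea(EDC) = 75/2 ∩ FC · AE = -33/2]
4. E_y = -6  [2·signedArea(EDC) = 75/2 ∩ FC · AE = -33/2]
   → E = (5, -6)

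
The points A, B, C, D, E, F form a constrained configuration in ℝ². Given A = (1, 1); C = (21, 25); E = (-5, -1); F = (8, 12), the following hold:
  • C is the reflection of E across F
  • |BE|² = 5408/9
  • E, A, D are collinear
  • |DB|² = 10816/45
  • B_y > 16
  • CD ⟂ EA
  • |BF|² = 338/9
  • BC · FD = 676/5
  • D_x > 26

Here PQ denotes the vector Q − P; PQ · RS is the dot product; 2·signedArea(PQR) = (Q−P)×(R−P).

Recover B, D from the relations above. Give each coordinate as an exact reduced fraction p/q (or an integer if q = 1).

1. D_x = 131/5  [E, A, D are collinear ∩ CD ⟂ EA]
2. D_y = 47/5  [E, A, D are collinear ∩ CD ⟂ EA]
   → D = (131/5, 47/5)
3. B_x = 37/3  [line -91/5·x + 13/5·y + 182 = 0 ∩ |BE|² = 5408/9]
4. B_y = 49/3  [line -91/5·x + 13/5·y + 182 = 0 ∩ |BE|² = 5408/9]
   → B = (37/3, 49/3)

B = (37/3, 49/3)
D = (131/5, 47/5)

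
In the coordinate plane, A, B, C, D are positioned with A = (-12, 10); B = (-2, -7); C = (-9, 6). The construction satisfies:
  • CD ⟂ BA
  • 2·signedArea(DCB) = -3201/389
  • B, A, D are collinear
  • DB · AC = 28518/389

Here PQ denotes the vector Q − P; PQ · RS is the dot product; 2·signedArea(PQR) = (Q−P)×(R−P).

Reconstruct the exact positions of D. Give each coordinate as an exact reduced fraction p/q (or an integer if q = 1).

1. D_x = -3688/389  [B, A, D are collinear ∩ CD ⟂ BA]
2. D_y = 2224/389  [B, A, D are collinear ∩ CD ⟂ BA]
   → D = (-3688/389, 2224/389)

D = (-3688/389, 2224/389)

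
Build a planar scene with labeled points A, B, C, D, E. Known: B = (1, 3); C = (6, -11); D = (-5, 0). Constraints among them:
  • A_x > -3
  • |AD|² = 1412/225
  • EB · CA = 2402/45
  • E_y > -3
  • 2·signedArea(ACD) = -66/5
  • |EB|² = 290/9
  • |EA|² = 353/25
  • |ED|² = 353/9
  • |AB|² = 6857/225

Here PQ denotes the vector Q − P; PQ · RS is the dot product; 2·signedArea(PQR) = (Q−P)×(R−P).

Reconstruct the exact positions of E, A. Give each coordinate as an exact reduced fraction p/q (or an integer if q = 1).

1. A_x = -41/15  [line -11·x + -11·y + -209/5 = 0 ∩ |AB|² = 6857/225]
2. A_y = -16/15  [line -11·x + -11·y + -209/5 = 0 ∩ |AB|² = 6857/225]
   → A = (-41/15, -16/15)
3. E_x = 2/3  [line 131/15·x + -149/15·y + -1454/45 = 0 ∩ |ED|² = 353/9]
4. E_y = -8/3  [line 131/15·x + -149/15·y + -1454/45 = 0 ∩ |ED|² = 353/9]
   → E = (2/3, -8/3)

A = (-41/15, -16/15)
E = (2/3, -8/3)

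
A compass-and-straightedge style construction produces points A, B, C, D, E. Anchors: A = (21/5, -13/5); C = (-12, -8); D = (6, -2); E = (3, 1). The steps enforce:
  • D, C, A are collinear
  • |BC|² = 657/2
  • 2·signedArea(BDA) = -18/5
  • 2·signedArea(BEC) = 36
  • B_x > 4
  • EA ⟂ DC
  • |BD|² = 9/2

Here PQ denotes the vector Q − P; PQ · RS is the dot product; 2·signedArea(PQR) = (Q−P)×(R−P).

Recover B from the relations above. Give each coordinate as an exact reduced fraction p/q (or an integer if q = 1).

1. B_x = 9/2  [2·signedArea(BEC) = 36 ∩ 2·signedArea(BDA) = -18/5]
2. B_y = -1/2  [2·signedArea(BEC) = 36 ∩ 2·signedArea(BDA) = -18/5]
   → B = (9/2, -1/2)

B = (9/2, -1/2)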